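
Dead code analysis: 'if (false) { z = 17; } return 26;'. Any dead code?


condition is constant false, so the whole block is unreachable
Dead: 'if (false) { z = 17; }'


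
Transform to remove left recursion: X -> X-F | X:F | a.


Left-recursive alternatives: X-F, X:F; non-recursive: a
Introduce X': X -> aX', X' -> -FX' | :FX' | ε


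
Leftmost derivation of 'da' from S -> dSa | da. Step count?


Derivation: S => da
Steps: 1


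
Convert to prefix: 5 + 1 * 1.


'*' binds tighter: tree is (+ 5 (* 1 1))
Prefix: + 5 * 1 1


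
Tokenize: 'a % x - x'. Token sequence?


Scan left to right, longest-match per lexeme
Tokens: ID(a), OP(%), ID(x), OP(-), ID(x)


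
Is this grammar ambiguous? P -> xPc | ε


balanced x^n…c^n: each string has a unique parse
Unambiguous


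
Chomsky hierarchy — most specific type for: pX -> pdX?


LHS has context (more than one symbol) and |LHS| ≤ |RHS|
Classification: Type 1 (Context-Sensitive)


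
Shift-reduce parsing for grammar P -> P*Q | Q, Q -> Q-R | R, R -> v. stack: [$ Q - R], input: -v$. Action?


handle 'Q-R' on top
Action: reduce (Q -> Q-R)


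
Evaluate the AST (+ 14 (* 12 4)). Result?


Evaluate inner: (* 12 4) = 48
Evaluate root: (+ 14 48) = 62
Result: 62


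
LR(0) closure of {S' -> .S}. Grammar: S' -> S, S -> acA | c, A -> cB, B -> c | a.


Start: S' -> .S
For each item with dot before a nonterminal B, add B -> .γ for every B-production
Closure: [S' -> .S, S -> .acA, S -> .c]


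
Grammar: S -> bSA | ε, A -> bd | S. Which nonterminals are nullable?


A nonterminal is nullable iff some alternative derives ε (directly, or every symbol in it is nullable)
Nullable: {A, S}


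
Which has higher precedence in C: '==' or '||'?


'==' is equality (level 6); '||' is logical OR (level 1)
Higher level binds tighter
'==' has higher precedence than '||'


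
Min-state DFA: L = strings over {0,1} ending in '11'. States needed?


Track the longest suffix of input matching a prefix of '11': 3 classes (prefixes of length 0..2)
Minimal DFA: 3 states


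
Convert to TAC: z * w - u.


Break into single-operator statements:
t1 = z * w
t2 = t1 - u


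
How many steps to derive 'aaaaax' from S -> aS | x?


Derivation: S => aS => aaS => aaaS => aaaaS => aaaaaS => aaaaax
Steps: 6


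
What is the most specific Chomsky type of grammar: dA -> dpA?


LHS has context (more than one symbol) and |LHS| ≤ |RHS|
Classification: Type 1 (Context-Sensitive)


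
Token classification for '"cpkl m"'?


Pattern: double-quoted sequence
Type: STRING_LITERAL


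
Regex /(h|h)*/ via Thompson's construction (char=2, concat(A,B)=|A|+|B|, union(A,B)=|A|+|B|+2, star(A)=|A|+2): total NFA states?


Syntax tree has 2 char leaf(s), 1 union(s), 1 star(s)
chars contribute 2×2 = 4; each union adds +2; each star adds +2
Total: 4 + 2 + 2 = 8 states


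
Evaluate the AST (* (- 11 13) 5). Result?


Evaluate inner: (- 11 13) = -2
Evaluate root: (* -2 5) = -10
Result: -10


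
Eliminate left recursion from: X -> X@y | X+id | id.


Left-recursive alternatives: X@y, X+id; non-recursive: id
Introduce X': X -> idX', X' -> @yX' | +idX' | ε


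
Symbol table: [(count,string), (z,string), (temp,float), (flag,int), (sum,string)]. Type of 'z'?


Lookup 'z' → type string


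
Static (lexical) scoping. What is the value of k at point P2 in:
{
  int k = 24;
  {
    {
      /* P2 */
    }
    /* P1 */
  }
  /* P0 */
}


P2's block does not declare k; resolves to the enclosing declaration at depth 0
k = 24


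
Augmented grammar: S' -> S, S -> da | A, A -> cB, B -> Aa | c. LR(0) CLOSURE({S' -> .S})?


Start: S' -> .S
For each item with dot before a nonterminal B, add B -> .γ for every B-production
Closure: [S' -> .S, S -> .da, S -> .A, A -> .cB]


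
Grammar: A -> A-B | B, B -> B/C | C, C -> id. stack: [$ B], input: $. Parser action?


lookahead ∉ {/} so B won't extend; reduce A -> B
Action: reduce (A -> B)


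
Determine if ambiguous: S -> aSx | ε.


balanced a^n…x^n: each string has a unique parse
Unambiguous


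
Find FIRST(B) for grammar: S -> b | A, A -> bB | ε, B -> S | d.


Per alternative of B: FIRST(S) = {b, ε}; FIRST(d) = {d}
FIRST(B) = {b, d, ε}


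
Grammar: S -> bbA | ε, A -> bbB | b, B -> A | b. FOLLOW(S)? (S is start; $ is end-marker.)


$ ∈ FOLLOW(S). For each A -> αBβ: add FIRST(β)\{ε} to FOLLOW(B); if β nullable, add FOLLOW(A).
FOLLOW(S) = {$}


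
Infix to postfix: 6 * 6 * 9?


Left to right (same or higher precedence on left)
Postfix: 6 6 * 9 *


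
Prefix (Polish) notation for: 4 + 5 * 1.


'*' binds tighter: tree is (+ 4 (* 5 1))
Prefix: + 4 * 5 1


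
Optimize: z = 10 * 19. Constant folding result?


10 * 19 = 190 at compile time
Optimized: z = 190


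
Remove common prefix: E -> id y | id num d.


Common prefix: 'id'
Factored: E -> id E', E' -> y | num d


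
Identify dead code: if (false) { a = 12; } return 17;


condition is constant false, so the whole block is unreachable
Dead: 'if (false) { a = 12; }'


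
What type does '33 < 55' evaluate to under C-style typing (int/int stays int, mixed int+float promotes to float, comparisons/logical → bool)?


Operand types: int < int
Rule: comparison yields bool
Result type: bool


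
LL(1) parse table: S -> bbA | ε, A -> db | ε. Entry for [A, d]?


For [A, d]: 'd' ∈ FIRST(db)
Entry: A -> db


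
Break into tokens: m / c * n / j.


Scan left to right, longest-match per lexeme
Tokens: ID(m), OP(/), ID(c), OP(*), ID(n), OP(/), ID(j)


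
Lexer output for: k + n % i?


Scan left to right, longest-match per lexeme
Tokens: ID(k), OP(+), ID(n), OP(%), ID(i)


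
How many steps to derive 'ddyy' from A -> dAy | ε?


Derivation: A => dAy => ddAyy => ddyy
Steps: 3


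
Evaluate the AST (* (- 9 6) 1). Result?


Evaluate inner: (- 9 6) = 3
Evaluate root: (* 3 1) = 3
Result: 3


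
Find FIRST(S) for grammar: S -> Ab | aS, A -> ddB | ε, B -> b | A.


Per alternative of S: FIRST(Ab) = {b, d}; FIRST(aS) = {a}
FIRST(S) = {a, b, d}


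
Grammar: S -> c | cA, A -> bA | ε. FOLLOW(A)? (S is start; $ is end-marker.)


$ ∈ FOLLOW(S). For each A -> αBβ: add FIRST(β)\{ε} to FOLLOW(B); if β nullable, add FOLLOW(A).
FOLLOW(A) = {$}


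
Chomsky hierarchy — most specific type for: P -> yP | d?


Right-linear: every RHS is a terminal or a terminal followed by one nonterminal
Classification: Type 3 (Regular)


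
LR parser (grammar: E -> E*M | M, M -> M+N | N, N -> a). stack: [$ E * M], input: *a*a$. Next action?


handle 'E*M' on top; lookahead ∈ FOLLOW(E) = {*, $}
Action: reduce (E -> E*M)


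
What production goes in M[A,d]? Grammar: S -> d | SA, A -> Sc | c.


For [A, d]: 'd' ∈ FIRST(Sc)
Entry: A -> Sc


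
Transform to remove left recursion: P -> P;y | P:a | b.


Left-recursive alternatives: P;y, P:a; non-recursive: b
Introduce P': P -> bP', P' -> ;yP' | :aP' | ε


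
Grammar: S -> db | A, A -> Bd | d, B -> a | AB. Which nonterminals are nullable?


A nonterminal is nullable iff some alternative derives ε (directly, or every symbol in it is nullable)
Nullable: {}


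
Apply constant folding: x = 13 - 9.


13 - 9 = 4 at compile time
Optimized: x = 4


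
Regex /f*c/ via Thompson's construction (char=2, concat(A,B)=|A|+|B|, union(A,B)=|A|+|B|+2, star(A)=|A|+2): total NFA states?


Syntax tree has 2 char leaf(s), 0 union(s), 1 star(s)
chars contribute 2×2 = 4; each union adds +2; each star adds +2
Total: 4 + 0 + 2 = 6 states


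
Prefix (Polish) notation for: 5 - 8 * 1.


'*' binds tighter: tree is (- 5 (* 8 1))
Prefix: - 5 * 8 1


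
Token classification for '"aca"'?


Pattern: double-quoted sequence
Type: STRING_LITERAL


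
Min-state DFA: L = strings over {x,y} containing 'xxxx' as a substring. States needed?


KMP-style automaton: 4 progress states + 1 absorbing accept = 5
Minimal DFA: 5 states


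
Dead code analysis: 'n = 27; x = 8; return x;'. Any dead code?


n is assigned but never read
Dead: 'n = 27'


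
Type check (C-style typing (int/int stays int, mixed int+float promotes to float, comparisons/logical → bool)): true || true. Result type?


Operand types: bool || bool
Rule: logical operators take bool operands and yield bool
Result type: bool


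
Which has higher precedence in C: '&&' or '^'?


'^' is bitwise XOR (level 4); '&&' is logical AND (level 2)
Higher level binds tighter
'^' has higher precedence than '&&'


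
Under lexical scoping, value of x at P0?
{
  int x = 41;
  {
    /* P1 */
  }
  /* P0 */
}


x declared in the same block as P0
x = 41


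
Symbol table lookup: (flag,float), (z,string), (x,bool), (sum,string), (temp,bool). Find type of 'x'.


Lookup 'x' → type bool


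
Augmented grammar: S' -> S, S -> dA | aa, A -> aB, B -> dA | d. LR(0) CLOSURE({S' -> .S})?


Start: S' -> .S
For each item with dot before a nonterminal B, add B -> .γ for every B-production
Closure: [S' -> .S, S -> .dA, S -> .aa]


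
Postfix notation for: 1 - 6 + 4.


Left to right (same or higher precedence on left)
Postfix: 1 6 - 4 +


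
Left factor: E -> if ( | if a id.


Common prefix: 'if'
Factored: E -> if E', E' -> ( | a id


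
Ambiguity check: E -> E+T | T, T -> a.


precedence layered via separate nonterminal T: deterministic
Unambiguous


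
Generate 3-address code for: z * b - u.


Break into single-operator statements:
t1 = z * b
t2 = t1 - u


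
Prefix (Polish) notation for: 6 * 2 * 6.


left-to-right (same/higher precedence on left): tree is (* (* 6 2) 6)
Prefix: * * 6 2 6


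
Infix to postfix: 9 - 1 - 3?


Left to right (same or higher precedence on left)
Postfix: 9 1 - 3 -


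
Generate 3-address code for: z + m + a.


Break into single-operator statements:
t1 = z + m
t2 = t1 + a


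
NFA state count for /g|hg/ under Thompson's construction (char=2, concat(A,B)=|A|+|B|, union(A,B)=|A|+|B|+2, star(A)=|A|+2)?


Syntax tree has 3 char leaf(s), 1 union(s), 0 star(s)
chars contribute 3×2 = 6; each union adds +2; each star adds +2
Total: 6 + 2 + 0 = 8 states


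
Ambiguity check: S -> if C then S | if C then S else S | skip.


dangling else: 'if C then if C then skip else skip' parses two ways
Ambiguous


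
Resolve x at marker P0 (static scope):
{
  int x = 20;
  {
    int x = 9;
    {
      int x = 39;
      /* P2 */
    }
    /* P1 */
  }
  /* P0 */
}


x declared in the same block as P0
x = 20


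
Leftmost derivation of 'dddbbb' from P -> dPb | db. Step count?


Derivation: P => dPb => ddPbb => dddbbb
Steps: 3


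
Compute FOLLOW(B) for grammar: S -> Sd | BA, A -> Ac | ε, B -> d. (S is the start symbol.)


$ ∈ FOLLOW(S). For each A -> αBβ: add FIRST(β)\{ε} to FOLLOW(B); if β nullable, add FOLLOW(A).
FOLLOW(B) = {$, c, d}


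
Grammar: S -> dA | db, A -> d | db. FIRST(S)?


Per alternative of S: FIRST(dA) = {d}; FIRST(db) = {d}
FIRST(S) = {d}


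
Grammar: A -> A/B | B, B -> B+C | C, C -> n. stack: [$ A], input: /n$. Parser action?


shift '/' to continue A -> A/B
Action: shift


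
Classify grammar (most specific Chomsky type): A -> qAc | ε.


Single nonterminal LHS, but q^n c^n is not regular
Classification: Type 2 (Context-Free)


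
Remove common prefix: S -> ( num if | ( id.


Common prefix: '('
Factored: S -> ( S', S' -> num if | id


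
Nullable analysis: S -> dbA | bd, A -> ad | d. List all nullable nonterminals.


A nonterminal is nullable iff some alternative derives ε (directly, or every symbol in it is nullable)
Nullable: {}


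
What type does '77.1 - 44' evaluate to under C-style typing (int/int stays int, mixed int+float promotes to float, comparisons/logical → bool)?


Operand types: float - int
Rule: mixed int/float promotes to float; int/int stays int
Result type: float


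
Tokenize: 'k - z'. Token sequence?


Scan left to right, longest-match per lexeme
Tokens: ID(k), OP(-), ID(z)


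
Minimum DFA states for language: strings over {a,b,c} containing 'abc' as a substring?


KMP-style automaton: 3 progress states + 1 absorbing accept = 4
Minimal DFA: 4 states


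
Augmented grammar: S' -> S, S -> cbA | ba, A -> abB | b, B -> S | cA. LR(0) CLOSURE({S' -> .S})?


Start: S' -> .S
For each item with dot before a nonterminal B, add B -> .γ for every B-production
Closure: [S' -> .S, S -> .cbA, S -> .ba]


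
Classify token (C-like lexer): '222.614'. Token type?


Pattern: digits with a decimal point
Type: FLOAT_LITERAL


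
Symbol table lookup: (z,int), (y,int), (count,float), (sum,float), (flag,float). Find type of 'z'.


Lookup 'z' → type int


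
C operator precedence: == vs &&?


'==' is equality (level 6); '&&' is logical AND (level 2)
Higher level binds tighter
'==' has higher precedence than '&&'


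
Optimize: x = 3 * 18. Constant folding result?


3 * 18 = 54 at compile time
Optimized: x = 54


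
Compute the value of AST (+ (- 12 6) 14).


Evaluate inner: (- 12 6) = 6
Evaluate root: (+ 6 14) = 20
Result: 20


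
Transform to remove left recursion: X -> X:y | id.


Left-recursive alternatives: X:y; non-recursive: id
Introduce X': X -> idX', X' -> :yX' | ε


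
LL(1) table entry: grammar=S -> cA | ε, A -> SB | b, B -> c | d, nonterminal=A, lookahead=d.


For [A, d]: 'd' ∈ FIRST(SB)
Entry: A -> SB


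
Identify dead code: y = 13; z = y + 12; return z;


y is read by z's definition; z is returned
No dead code


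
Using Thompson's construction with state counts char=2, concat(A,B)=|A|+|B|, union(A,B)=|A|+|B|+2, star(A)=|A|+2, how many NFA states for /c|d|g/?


Syntax tree has 3 char leaf(s), 2 union(s), 0 star(s)
chars contribute 3×2 = 6; each union adds +2; each star adds +2
Total: 6 + 4 + 0 = 10 states


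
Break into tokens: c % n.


Scan left to right, longest-match per lexeme
Tokens: ID(c), OP(%), ID(n)


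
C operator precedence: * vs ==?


'*' is multiplicative (level 10); '==' is equality (level 6)
Higher level binds tighter
'*' has higher precedence than '=='


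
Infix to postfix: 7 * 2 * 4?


Left to right (same or higher precedence on left)
Postfix: 7 2 * 4 *


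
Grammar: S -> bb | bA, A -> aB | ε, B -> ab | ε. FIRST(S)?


Per alternative of S: FIRST(bb) = {b}; FIRST(bA) = {b}
FIRST(S) = {b}


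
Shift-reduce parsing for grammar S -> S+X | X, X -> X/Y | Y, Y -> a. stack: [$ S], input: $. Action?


start symbol S on stack, input exhausted
Action: accept


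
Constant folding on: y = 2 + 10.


2 + 10 = 12 at compile time
Optimized: y = 12


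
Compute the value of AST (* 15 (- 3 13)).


Evaluate inner: (- 3 13) = -10
Evaluate root: (* 15 -10) = -150
Result: -150


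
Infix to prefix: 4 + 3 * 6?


'*' binds tighter: tree is (+ 4 (* 3 6))
Prefix: + 4 * 3 6


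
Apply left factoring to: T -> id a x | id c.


Common prefix: 'id'
Factored: T -> id T', T' -> a x | c


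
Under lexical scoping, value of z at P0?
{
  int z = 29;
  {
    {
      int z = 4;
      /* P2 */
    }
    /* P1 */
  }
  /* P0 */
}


z declared in the same block as P0
z = 29


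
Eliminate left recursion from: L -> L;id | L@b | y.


Left-recursive alternatives: L;id, L@b; non-recursive: y
Introduce L': L -> yL', L' -> ;idL' | @bL' | ε


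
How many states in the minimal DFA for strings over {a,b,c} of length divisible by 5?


Track length mod 5: states 0..4, accept at 0
Minimal DFA: 5 states


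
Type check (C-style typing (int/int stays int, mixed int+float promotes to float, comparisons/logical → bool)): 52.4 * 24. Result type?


Operand types: float * int
Rule: mixed int/float promotes to float; int/int stays int
Result type: float


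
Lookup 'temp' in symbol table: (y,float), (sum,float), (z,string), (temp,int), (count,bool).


Lookup 'temp' → type int


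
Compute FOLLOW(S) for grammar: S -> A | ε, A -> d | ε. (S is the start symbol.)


$ ∈ FOLLOW(S). For each A -> αBβ: add FIRST(β)\{ε} to FOLLOW(B); if β nullable, add FOLLOW(A).
FOLLOW(S) = {$}


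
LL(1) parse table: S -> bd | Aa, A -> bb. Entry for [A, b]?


For [A, b]: 'b' ∈ FIRST(bb)
Entry: A -> bb


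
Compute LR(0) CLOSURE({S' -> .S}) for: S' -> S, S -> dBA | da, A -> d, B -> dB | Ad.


Start: S' -> .S
For each item with dot before a nonterminal B, add B -> .γ for every B-production
Closure: [S' -> .S, S -> .dBA, S -> .da]


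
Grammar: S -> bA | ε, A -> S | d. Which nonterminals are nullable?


A nonterminal is nullable iff some alternative derives ε (directly, or every symbol in it is nullable)
Nullable: {A, S}


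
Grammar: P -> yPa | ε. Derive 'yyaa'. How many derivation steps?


Derivation: P => yPa => yyPaa => yyaa
Steps: 3


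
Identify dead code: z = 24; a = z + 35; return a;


z is read by a's definition; a is returned
No dead code


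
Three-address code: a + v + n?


Break into single-operator statements:
t1 = a + v
t2 = t1 + n


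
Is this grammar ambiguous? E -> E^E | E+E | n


'n^n+n' has two parse trees (no precedence encoded between ^ and +)
Ambiguous


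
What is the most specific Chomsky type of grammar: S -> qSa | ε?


Single nonterminal LHS, but q^n a^n is not regular
Classification: Type 2 (Context-Free)


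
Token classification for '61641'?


Pattern: digits only
Type: INTEGER_LITERAL


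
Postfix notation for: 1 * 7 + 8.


Left to right (same or higher precedence on left)
Postfix: 1 7 * 8 +


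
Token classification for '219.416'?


Pattern: digits with a decimal point
Type: FLOAT_LITERAL


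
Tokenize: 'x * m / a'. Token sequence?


Scan left to right, longest-match per lexeme
Tokens: ID(x), OP(*), ID(m), OP(/), ID(a)


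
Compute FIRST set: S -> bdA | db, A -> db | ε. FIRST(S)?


Per alternative of S: FIRST(bdA) = {b}; FIRST(db) = {d}
FIRST(S) = {b, d}


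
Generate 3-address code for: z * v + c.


Break into single-operator statements:
t1 = z * v
t2 = t1 + c


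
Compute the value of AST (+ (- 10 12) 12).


Evaluate inner: (- 10 12) = -2
Evaluate root: (+ -2 12) = 10
Result: 10


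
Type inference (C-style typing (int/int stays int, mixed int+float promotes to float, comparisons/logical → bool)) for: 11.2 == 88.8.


Operand types: float == float
Rule: comparison yields bool
Result type: bool


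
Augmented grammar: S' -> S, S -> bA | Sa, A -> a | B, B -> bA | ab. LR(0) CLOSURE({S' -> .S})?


Start: S' -> .S
For each item with dot before a nonterminal B, add B -> .γ for every B-production
Closure: [S' -> .S, S -> .bA, S -> .Sa]


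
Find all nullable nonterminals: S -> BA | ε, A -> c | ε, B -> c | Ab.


A nonterminal is nullable iff some alternative derives ε (directly, or every symbol in it is nullable)
Nullable: {A, S}


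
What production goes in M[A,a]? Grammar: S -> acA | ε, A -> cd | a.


For [A, a]: 'a' ∈ FIRST(a)
Entry: A -> a


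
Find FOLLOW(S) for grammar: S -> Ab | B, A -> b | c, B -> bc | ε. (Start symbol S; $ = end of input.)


$ ∈ FOLLOW(S). For each A -> αBβ: add FIRST(β)\{ε} to FOLLOW(B); if β nullable, add FOLLOW(A).
FOLLOW(S) = {$}


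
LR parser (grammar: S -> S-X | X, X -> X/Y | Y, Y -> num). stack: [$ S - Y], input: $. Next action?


'Y' (not preceded by X/) is the handle for X -> Y
Action: reduce (X -> Y)


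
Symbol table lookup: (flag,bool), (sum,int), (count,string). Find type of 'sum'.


Lookup 'sum' → type int


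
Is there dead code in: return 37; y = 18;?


statement follows a return and is unreachable
Dead: 'y = 18'


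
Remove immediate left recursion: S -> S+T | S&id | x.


Left-recursive alternatives: S+T, S&id; non-recursive: x
Introduce S': S -> xS', S' -> +TS' | &idS' | ε


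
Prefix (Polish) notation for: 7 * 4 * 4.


left-to-right (same/higher precedence on left): tree is (* (* 7 4) 4)
Prefix: * * 7 4 4


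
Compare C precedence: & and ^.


'&' is bitwise AND (level 5); '^' is bitwise XOR (level 4)
Higher level binds tighter
'&' has higher precedence than '^'


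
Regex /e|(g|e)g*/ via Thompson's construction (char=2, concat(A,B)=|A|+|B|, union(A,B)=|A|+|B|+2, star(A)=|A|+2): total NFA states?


Syntax tree has 4 char leaf(s), 2 union(s), 1 star(s)
chars contribute 4×2 = 8; each union adds +2; each star adds +2
Total: 8 + 4 + 2 = 14 states


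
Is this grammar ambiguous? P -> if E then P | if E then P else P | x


dangling else: 'if E then if E then x else x' parses two ways
Ambiguous


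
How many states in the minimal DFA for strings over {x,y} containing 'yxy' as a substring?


KMP-style automaton: 3 progress states + 1 absorbing accept = 4
Minimal DFA: 4 states


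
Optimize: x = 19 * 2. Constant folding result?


19 * 2 = 38 at compile time
Optimized: x = 38


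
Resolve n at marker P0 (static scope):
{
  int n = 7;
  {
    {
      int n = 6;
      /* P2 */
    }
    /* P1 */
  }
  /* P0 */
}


n declared in the same block as P0
n = 7


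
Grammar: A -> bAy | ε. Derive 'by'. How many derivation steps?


Derivation: A => bAy => by
Steps: 2


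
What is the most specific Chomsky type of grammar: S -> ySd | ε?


Single nonterminal LHS, but y^n d^n is not regular
Classification: Type 2 (Context-Free)


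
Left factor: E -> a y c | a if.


Common prefix: 'a'
Factored: E -> a E', E' -> y c | if


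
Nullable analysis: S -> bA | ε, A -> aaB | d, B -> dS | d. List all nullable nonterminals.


A nonterminal is nullable iff some alternative derives ε (directly, or every symbol in it is nullable)
Nullable: {S}


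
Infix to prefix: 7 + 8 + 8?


left-to-right (same/higher precedence on left): tree is (+ (+ 7 8) 8)
Prefix: + + 7 8 8


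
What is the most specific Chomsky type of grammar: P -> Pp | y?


Left-linear: every RHS is a terminal or one nonterminal followed by a terminal
Classification: Type 3 (Regular)


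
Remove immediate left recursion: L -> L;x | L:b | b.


Left-recursive alternatives: L;x, L:b; non-recursive: b
Introduce L': L -> bL', L' -> ;xL' | :bL' | ε


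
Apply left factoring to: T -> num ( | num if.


Common prefix: 'num'
Factored: T -> num T', T' -> ( | if


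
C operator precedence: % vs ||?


'%' is multiplicative (level 10); '||' is logical OR (level 1)
Higher level binds tighter
'%' has higher precedence than '||'


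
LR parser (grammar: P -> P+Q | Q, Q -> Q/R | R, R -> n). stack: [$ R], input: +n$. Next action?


'R' (not preceded by Q/) is the handle for Q -> R
Action: reduce (Q -> R)


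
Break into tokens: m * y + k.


Scan left to right, longest-match per lexeme
Tokens: ID(m), OP(*), ID(y), OP(+), ID(k)


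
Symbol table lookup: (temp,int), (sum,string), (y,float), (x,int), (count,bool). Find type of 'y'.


Lookup 'y' → type float


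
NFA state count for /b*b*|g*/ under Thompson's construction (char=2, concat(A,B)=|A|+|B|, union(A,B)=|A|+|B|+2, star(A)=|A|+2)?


Syntax tree has 3 char leaf(s), 1 union(s), 3 star(s)
chars contribute 3×2 = 6; each union adds +2; each star adds +2
Total: 6 + 2 + 6 = 14 states


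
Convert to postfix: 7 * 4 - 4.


Left to right (same or higher precedence on left)
Postfix: 7 4 * 4 -


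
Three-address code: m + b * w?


Break into single-operator statements:
t1 = b * w
t2 = m + t1


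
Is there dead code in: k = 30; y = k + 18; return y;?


k is read by y's definition; y is returned
No dead code


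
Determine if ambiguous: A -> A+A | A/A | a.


'a+a/a' has two parse trees (no precedence encoded between + and /)
Ambiguous


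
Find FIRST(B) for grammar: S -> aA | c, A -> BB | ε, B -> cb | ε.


Per alternative of B: FIRST(cb) = {c}; FIRST(ε) = {ε}
FIRST(B) = {c, ε}


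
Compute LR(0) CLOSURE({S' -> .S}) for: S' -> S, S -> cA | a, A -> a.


Start: S' -> .S
For each item with dot before a nonterminal B, add B -> .γ for every B-production
Closure: [S' -> .S, S -> .cA, S -> .a]


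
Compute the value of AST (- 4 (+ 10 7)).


Evaluate inner: (+ 10 7) = 17
Evaluate root: (- 4 17) = -13
Result: -13


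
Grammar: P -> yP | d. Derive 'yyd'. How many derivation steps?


Derivation: P => yP => yyP => yyd
Steps: 3


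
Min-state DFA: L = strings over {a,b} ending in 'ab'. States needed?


Track the longest suffix of input matching a prefix of 'ab': 3 classes (prefixes of length 0..2)
Minimal DFA: 3 states


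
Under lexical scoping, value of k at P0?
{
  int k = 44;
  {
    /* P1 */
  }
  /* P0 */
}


k declared in the same block as P0
k = 44


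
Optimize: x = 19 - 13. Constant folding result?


19 - 13 = 6 at compile time
Optimized: x = 6


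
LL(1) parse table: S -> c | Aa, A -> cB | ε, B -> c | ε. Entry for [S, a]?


For [S, a]: 'a' ∈ FIRST(Aa)
Entry: S -> Aa


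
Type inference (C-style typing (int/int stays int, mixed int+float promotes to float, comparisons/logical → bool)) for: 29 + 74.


Operand types: int + int
Rule: mixed int/float promotes to float; int/int stays int
Result type: int


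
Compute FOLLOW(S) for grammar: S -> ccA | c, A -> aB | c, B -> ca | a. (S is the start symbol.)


$ ∈ FOLLOW(S). For each A -> αBβ: add FIRST(β)\{ε} to FOLLOW(B); if β nullable, add FOLLOW(A).
FOLLOW(S) = {$}


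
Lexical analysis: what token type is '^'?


Pattern: operator symbol
Type: OPERATOR


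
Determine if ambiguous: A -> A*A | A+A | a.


'a*a+a' has two parse trees (no precedence encoded between * and +)
Ambiguous


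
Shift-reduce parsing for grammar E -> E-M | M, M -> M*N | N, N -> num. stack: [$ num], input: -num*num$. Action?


'num' on top is the handle for N -> num
Action: reduce (N -> num)


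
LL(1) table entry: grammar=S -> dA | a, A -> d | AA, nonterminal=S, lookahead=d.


For [S, d]: 'd' ∈ FIRST(dA)
Entry: S -> dA


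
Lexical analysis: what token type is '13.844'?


Pattern: digits with a decimal point
Type: FLOAT_LITERAL


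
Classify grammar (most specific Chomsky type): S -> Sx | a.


Left-linear: every RHS is a terminal or one nonterminal followed by a terminal
Classification: Type 3 (Regular)


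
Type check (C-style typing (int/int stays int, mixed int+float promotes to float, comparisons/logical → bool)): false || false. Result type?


Operand types: bool || bool
Rule: logical operators take bool operands and yield bool
Result type: bool


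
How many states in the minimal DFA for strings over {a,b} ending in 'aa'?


Track the longest suffix of input matching a prefix of 'aa': 3 classes (prefixes of length 0..2)
Minimal DFA: 3 states


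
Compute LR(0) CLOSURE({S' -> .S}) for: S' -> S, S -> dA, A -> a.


Start: S' -> .S
For each item with dot before a nonterminal B, add B -> .γ for every B-production
Closure: [S' -> .S, S -> .dA]


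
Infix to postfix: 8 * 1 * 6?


Left to right (same or higher precedence on left)
Postfix: 8 1 * 6 *


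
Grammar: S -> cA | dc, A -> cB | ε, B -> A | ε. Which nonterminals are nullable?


A nonterminal is nullable iff some alternative derives ε (directly, or every symbol in it is nullable)
Nullable: {A, B}


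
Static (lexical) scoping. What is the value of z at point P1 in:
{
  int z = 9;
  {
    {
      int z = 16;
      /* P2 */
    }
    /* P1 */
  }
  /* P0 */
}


P1's block does not declare z; resolves to the enclosing declaration at depth 0
z = 9


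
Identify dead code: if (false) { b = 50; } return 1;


condition is constant false, so the whole block is unreachable
Dead: 'if (false) { b = 50; }'


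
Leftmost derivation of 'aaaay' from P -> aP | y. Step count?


Derivation: P => aP => aaP => aaaP => aaaaP => aaaay
Steps: 5


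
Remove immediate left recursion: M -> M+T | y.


Left-recursive alternatives: M+T; non-recursive: y
Introduce M': M -> yM', M' -> +TM' | ε


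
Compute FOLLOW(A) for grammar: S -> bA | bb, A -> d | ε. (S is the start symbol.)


$ ∈ FOLLOW(S). For each A -> αBβ: add FIRST(β)\{ε} to FOLLOW(B); if β nullable, add FOLLOW(A).
FOLLOW(A) = {$}


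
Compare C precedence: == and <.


'<' is relational (level 7); '==' is equality (level 6)
Higher level binds tighter
'<' has higher precedence than '=='


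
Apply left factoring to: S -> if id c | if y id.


Common prefix: 'if'
Factored: S -> if S', S' -> id c | y id


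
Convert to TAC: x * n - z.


Break into single-operator statements:
t1 = x * n
t2 = t1 - z


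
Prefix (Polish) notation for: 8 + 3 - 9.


left-to-right (same/higher precedence on left): tree is (- (+ 8 3) 9)
Prefix: - + 8 3 9


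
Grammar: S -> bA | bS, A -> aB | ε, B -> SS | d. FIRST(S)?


Per alternative of S: FIRST(bA) = {b}; FIRST(bS) = {b}
FIRST(S) = {b}


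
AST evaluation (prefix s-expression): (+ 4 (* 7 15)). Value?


Evaluate inner: (* 7 15) = 105
Evaluate root: (+ 4 105) = 109
Result: 109


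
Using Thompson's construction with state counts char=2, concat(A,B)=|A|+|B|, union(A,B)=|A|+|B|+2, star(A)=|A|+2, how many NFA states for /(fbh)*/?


Syntax tree has 3 char leaf(s), 0 union(s), 1 star(s)
chars contribute 3×2 = 6; each union adds +2; each star adds +2
Total: 6 + 0 + 2 = 8 states


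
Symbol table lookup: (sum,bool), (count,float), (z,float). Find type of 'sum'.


Lookup 'sum' → type bool


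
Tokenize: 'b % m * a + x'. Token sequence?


Scan left to right, longest-match per lexeme
Tokens: ID(b), OP(%), ID(m), OP(*), ID(a), OP(+), ID(x)


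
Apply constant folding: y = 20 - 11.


20 - 11 = 9 at compile time
Optimized: y = 9


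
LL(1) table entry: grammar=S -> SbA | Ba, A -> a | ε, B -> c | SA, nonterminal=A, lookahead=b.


For [A, b]: ε is nullable and 'b' ∈ FOLLOW(A)
Entry: A -> ε


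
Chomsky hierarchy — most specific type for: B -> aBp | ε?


Single nonterminal LHS, but a^n p^n is not regular
Classification: Type 2 (Context-Free)


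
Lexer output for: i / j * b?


Scan left to right, longest-match per lexeme
Tokens: ID(i), OP(/), ID(j), OP(*), ID(b)


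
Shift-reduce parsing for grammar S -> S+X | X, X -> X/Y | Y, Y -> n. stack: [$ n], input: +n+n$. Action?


'n' on top is the handle for Y -> n
Action: reduce (Y -> n)


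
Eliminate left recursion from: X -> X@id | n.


Left-recursive alternatives: X@id; non-recursive: n
Introduce X': X -> nX', X' -> @idX' | ε


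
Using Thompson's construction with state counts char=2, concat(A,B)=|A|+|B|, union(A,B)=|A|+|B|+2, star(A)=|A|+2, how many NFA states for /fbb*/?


Syntax tree has 3 char leaf(s), 0 union(s), 1 star(s)
chars contribute 3×2 = 6; each union adds +2; each star adds +2
Total: 6 + 0 + 2 = 8 states


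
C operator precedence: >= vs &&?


'>=' is relational (level 7); '&&' is logical AND (level 2)
Higher level binds tighter
'>=' has higher precedence than '&&'


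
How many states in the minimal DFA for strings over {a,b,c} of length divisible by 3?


Track length mod 3: states 0..2, accept at 0
Minimal DFA: 3 states


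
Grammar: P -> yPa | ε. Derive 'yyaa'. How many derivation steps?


Derivation: P => yPa => yyPaa => yyaa
Steps: 3


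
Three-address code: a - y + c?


Break into single-operator statements:
t1 = a - y
t2 = t1 + c


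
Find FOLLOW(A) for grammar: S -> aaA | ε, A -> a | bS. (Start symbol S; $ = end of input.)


$ ∈ FOLLOW(S). For each A -> αBβ: add FIRST(β)\{ε} to FOLLOW(B); if β nullable, add FOLLOW(A).
FOLLOW(A) = {$}


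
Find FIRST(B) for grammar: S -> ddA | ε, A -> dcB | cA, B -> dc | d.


Per alternative of B: FIRST(dc) = {d}; FIRST(d) = {d}
FIRST(B) = {d}


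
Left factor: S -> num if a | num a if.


Common prefix: 'num'
Factored: S -> num S', S' -> if a | a if


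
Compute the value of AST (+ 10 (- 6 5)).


Evaluate inner: (- 6 5) = 1
Evaluate root: (+ 10 1) = 11
Result: 11


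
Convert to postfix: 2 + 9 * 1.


* has higher precedence, evaluate 9*1 first
Postfix: 2 9 1 * +


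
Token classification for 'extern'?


Pattern: reserved word
Type: KEYWORD


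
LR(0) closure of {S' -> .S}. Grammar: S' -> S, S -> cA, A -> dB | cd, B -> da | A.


Start: S' -> .S
For each item with dot before a nonterminal B, add B -> .γ for every B-production
Closure: [S' -> .S, S -> .cA]


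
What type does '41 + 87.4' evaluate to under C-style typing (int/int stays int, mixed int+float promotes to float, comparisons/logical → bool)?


Operand types: int + float
Rule: mixed int/float promotes to float; int/int stays int
Result type: float


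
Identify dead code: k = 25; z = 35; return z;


k is assigned but never read
Dead: 'k = 25'


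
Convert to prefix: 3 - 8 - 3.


left-to-right (same/higher precedence on left): tree is (- (- 3 8) 3)
Prefix: - - 3 8 3


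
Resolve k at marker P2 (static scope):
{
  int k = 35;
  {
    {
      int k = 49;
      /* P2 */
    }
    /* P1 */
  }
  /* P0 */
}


k declared in the same block as P2
k = 49


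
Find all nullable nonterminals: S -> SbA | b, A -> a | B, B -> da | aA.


A nonterminal is nullable iff some alternative derives ε (directly, or every symbol in it is nullable)
Nullable: {}


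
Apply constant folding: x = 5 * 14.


5 * 14 = 70 at compile time
Optimized: x = 70


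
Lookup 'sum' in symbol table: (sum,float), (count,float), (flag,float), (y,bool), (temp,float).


Lookup 'sum' → type float


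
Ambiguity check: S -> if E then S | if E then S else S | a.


dangling else: 'if E then if E then a else a' parses two ways
Ambiguous


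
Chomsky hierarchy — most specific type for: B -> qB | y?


Right-linear: every RHS is a terminal or a terminal followed by one nonterminal
Classification: Type 3 (Regular)


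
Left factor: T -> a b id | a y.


Common prefix: 'a'
Factored: T -> a T', T' -> b id | y


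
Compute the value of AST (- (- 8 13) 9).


Evaluate inner: (- 8 13) = -5
Evaluate root: (- -5 9) = -14
Result: -14


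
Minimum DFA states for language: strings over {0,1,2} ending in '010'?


Track the longest suffix of input matching a prefix of '010': 4 classes (prefixes of length 0..3)
Minimal DFA: 4 states


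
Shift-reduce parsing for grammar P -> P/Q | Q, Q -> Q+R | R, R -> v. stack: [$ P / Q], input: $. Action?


handle 'P/Q' on top; lookahead ∈ FOLLOW(P) = {/, $}
Action: reduce (P -> P/Q)


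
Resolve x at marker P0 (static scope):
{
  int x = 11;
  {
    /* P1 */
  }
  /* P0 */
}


x declared in the same block as P0
x = 11


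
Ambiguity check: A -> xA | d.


right-linear, alternatives start with distinct terminals 'x' vs 'd': unique leftmost derivation
Unambiguous


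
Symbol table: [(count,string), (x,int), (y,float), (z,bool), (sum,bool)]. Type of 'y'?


Lookup 'y' → type float


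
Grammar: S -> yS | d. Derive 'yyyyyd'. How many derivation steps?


Derivation: S => yS => yyS => yyyS => yyyyS => yyyyyS => yyyyyd
Steps: 6


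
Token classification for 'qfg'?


Pattern: letter/underscore followed by alphanumerics, not a keyword
Type: IDENTIFIER


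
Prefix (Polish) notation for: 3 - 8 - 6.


left-to-right (same/higher precedence on left): tree is (- (- 3 8) 6)
Prefix: - - 3 8 6


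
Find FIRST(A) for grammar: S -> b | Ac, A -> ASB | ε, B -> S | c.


Per alternative of A: FIRST(ASB) = {b, c}; FIRST(ε) = {ε}
FIRST(A) = {b, c, ε}


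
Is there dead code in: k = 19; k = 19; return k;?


first assignment to k is overwritten before any read
Dead: 'k = 19'


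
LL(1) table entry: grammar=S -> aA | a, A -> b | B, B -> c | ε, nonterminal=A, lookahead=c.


For [A, c]: 'c' ∈ FIRST(B)
Entry: A -> B


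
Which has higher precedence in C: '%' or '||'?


'%' is multiplicative (level 10); '||' is logical OR (level 1)
Higher level binds tighter
'%' has higher precedence than '||'


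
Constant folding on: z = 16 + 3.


16 + 3 = 19 at compile time
Optimized: z = 19


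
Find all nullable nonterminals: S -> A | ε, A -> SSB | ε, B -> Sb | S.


A nonterminal is nullable iff some alternative derives ε (directly, or every symbol in it is nullable)
Nullable: {A, B, S}


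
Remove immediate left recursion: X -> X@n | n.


Left-recursive alternatives: X@n; non-recursive: n
Introduce X': X -> nX', X' -> @nX' | ε


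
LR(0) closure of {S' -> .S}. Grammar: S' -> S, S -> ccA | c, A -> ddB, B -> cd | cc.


Start: S' -> .S
For each item with dot before a nonterminal B, add B -> .γ for every B-production
Closure: [S' -> .S, S -> .ccA, S -> .c]


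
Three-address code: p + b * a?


Break into single-operator statements:
t1 = b * a
t2 = p + t1


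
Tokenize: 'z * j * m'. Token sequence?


Scan left to right, longest-match per lexeme
Tokens: ID(z), OP(*), ID(j), OP(*), ID(m)


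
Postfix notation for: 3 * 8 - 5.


Left to right (same or higher precedence on left)
Postfix: 3 8 * 5 -


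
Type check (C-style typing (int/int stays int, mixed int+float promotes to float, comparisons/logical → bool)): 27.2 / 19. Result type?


Operand types: float / int
Rule: mixed int/float promotes to float; int/int stays int
Result type: float


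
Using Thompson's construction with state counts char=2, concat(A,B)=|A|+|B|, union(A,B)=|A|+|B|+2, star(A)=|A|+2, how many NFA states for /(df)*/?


Syntax tree has 2 char leaf(s), 0 union(s), 1 star(s)
chars contribute 2×2 = 4; each union adds +2; each star adds +2
Total: 4 + 0 + 2 = 6 states


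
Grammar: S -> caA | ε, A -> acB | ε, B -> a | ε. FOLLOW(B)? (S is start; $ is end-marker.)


$ ∈ FOLLOW(S). For each A -> αBβ: add FIRST(β)\{ε} to FOLLOW(B); if β nullable, add FOLLOW(A).
FOLLOW(B) = {$}


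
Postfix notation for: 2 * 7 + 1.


Left to right (same or higher precedence on left)
Postfix: 2 7 * 1 +


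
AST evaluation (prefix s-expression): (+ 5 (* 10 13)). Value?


Evaluate inner: (* 10 13) = 130
Evaluate root: (+ 5 130) = 135
Result: 135


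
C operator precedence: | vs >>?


'>>' is shift (level 8); '|' is bitwise OR (level 3)
Higher level binds tighter
'>>' has higher precedence than '|'


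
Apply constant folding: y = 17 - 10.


17 - 10 = 7 at compile time
Optimized: y = 7


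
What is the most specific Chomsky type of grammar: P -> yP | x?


Right-linear: every RHS is a terminal or a terminal followed by one nonterminal
Classification: Type 3 (Regular)


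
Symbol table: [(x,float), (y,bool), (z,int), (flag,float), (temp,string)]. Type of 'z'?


Lookup 'z' → type int


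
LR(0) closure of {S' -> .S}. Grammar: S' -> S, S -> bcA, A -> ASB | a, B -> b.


Start: S' -> .S
For each item with dot before a nonterminal B, add B -> .γ for every B-production
Closure: [S' -> .S, S -> .bcA]


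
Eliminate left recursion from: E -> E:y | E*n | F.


Left-recursive alternatives: E:y, E*n; non-recursive: F
Introduce E': E -> FE', E' -> :yE' | *nE' | ε


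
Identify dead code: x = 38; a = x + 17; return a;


x is read by a's definition; a is returned
No dead code


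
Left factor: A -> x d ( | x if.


Common prefix: 'x'
Factored: A -> x A', A' -> d ( | if


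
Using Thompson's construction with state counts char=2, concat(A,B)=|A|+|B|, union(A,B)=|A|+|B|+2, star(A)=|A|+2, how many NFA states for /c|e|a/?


Syntax tree has 3 char leaf(s), 2 union(s), 0 star(s)
chars contribute 3×2 = 6; each union adds +2; each star adds +2
Total: 6 + 4 + 0 = 10 states
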